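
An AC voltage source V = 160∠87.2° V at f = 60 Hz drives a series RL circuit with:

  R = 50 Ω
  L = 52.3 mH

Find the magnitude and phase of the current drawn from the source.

Step 1 — Angular frequency: ω = 2π·f = 2π·60 = 377 rad/s.
Step 2 — Component impedances:
  R: Z = R = 50 Ω
  L: Z = jωL = j·377·0.0523 = 0 + j19.72 Ω
Step 3 — Series combination: Z_total = R + L = 50 + j19.72 Ω = 53.75∠21.5° Ω.
Step 4 — Source phasor: V = 160∠87.2° V = 7.816 + j159.8 V.
Step 5 — Ohm's law: I = V / Z_total = (7.816 + j159.8) / (50 + j19.72) = 1.226 + j2.713 A.
Step 6 — Convert to polar: |I| = 2.977 A, ∠I = 65.7°.

I = 2.977∠65.7° A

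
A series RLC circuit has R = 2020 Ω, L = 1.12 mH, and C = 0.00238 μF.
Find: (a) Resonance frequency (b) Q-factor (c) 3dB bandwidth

Step 1 — Resonance: ω₀ = 1/√(LC) = 1/√(0.00112·2.38e-09) = 6.125e+05 rad/s.
Step 2 — f₀ = ω₀/(2π) = 9.748e+04 Hz.
Step 3 — Series Q: Q = ω₀L/R = 6.125e+05·0.00112/2020 = 0.3396.
Step 4 — Bandwidth: Δω = ω₀/Q = 1.804e+06 rad/s; BW = Δω/(2π) = 2.87e+05 Hz.

(a) f₀ = 9.748e+04 Hz  (b) Q = 0.3396  (c) BW = 2.87e+05 Hz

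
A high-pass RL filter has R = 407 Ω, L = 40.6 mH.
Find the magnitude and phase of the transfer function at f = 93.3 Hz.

Step 1 — Angular frequency: ω = 2π·93.3 = 586.2 rad/s.
Step 2 — Transfer function: H(jω) = jωL/(R + jωL).
Step 3 — Numerator jωL = j·23.8; denominator R + jωL = 407 + j23.8.
Step 4 — H = 0.003408 + j0.05828.
Step 5 — Magnitude: |H| = 0.05838 (-24.7 dB); phase: φ = 86.7°.

|H| = 0.05838 (-24.7 dB), φ = 86.7°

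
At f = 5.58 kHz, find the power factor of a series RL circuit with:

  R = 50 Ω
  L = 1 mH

Step 1 — Angular frequency: ω = 2π·f = 2π·5580 = 3.506e+04 rad/s.
Step 2 — Component impedances:
  R: Z = R = 50 Ω
  L: Z = jωL = j·3.506e+04·0.001 = 0 + j35.06 Ω
Step 3 — Series combination: Z_total = R + L = 50 + j35.06 Ω = 61.07∠35.0° Ω.
Step 4 — Power factor: PF = cos(φ) = Re(Z)/|Z| = 50/61.067 = 0.8188.
Step 5 — Type: Im(Z) = 35.06 ⇒ lagging (phase φ = 35.0°).

PF = 0.8188 (lagging, φ = 35.0°)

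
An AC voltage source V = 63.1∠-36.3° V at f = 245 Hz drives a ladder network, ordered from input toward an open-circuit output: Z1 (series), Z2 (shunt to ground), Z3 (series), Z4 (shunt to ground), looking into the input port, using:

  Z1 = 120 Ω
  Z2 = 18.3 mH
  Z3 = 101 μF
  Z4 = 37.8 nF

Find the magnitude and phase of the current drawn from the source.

Step 1 — Angular frequency: ω = 2π·f = 2π·245 = 1539 rad/s.
Step 2 — Component impedances:
  Z1: Z = R = 120 Ω
  Z2: Z = jωL = j·1539·0.0183 = 0 + j28.17 Ω
  Z3: Z = 1/(jωC) = -j/(ω·C) = 0 - j6.432 Ω
  Z4: Z = 1/(jωC) = -j/(ω·C) = 0 - j1.719e+04 Ω
Step 3 — Ladder network (open output): work backward from the far end, alternating series and parallel combinations. Z_in = 120 + j28.22 Ω = 123.3∠13.2° Ω.
Step 4 — Source phasor: V = 63.1∠-36.3° V = 50.85 - j37.36 V.
Step 5 — Ohm's law: I = V / Z_total = (50.85 - j37.36) / (120 + j28.22) = 0.3322 - j0.3894 A.
Step 6 — Convert to polar: |I| = 0.5119 A, ∠I = -49.5°.

I = 0.5119∠-49.5° A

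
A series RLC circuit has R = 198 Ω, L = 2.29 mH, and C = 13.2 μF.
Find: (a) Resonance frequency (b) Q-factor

Step 1 — Resonance condition Im(Z)=0 gives ω₀ = 1/√(LC).
Step 2 — ω₀ = 1/√(0.00229·1.32e-05) = 5752 rad/s.
Step 3 — f₀ = ω₀/(2π) = 915.4 Hz.
Step 4 — Series Q: Q = ω₀L/R = 5752·0.00229/198 = 0.06652.

(a) f₀ = 915.4 Hz  (b) Q = 0.06652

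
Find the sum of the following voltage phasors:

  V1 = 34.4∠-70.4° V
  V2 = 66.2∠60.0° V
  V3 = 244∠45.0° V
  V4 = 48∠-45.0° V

Step 1 — Convert each phasor to rectangular form:
  V1 = 34.4·(cos(-70.4°) + j·sin(-70.4°)) = 11.54 - j32.41 V
  V2 = 66.2·(cos(60.0°) + j·sin(60.0°)) = 33.1 + j57.33 V
  V3 = 244·(cos(45.0°) + j·sin(45.0°)) = 172.5 + j172.5 V
  V4 = 48·(cos(-45.0°) + j·sin(-45.0°)) = 33.94 - j33.94 V
Step 2 — Sum components: V_total = 251.1 + j163.5 V.
Step 3 — Convert to polar: |V_total| = 299.7 V, ∠V_total = 33.1°.

V_total = 299.7∠33.1° V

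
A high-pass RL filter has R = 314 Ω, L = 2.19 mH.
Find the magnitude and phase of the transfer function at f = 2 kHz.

Step 1 — Angular frequency: ω = 2π·2000 = 1.257e+04 rad/s.
Step 2 — Transfer function: H(jω) = jωL/(R + jωL).
Step 3 — Numerator jωL = j·27.52; denominator R + jωL = 314 + j27.52.
Step 4 — H = 0.007623 + j0.08698.
Step 5 — Magnitude: |H| = 0.08731 (-21.2 dB); phase: φ = 85.0°.

|H| = 0.08731 (-21.2 dB), φ = 85.0°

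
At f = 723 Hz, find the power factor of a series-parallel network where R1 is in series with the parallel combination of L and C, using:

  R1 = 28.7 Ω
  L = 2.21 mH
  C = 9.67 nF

Step 1 — Angular frequency: ω = 2π·f = 2π·723 = 4543 rad/s.
Step 2 — Component impedances:
  R1: Z = R = 28.7 Ω
  L: Z = jωL = j·4543·0.00221 = 0 + j10.04 Ω
  C: Z = 1/(jωC) = -j/(ω·C) = 0 - j2.276e+04 Ω
Step 3 — Parallel branch: L || C = 1/(1/L + 1/C) = 0 + j10.04 Ω.
Step 4 — Series with R1: Z_total = R1 + (L || C) = 28.7 + j10.04 Ω = 30.41∠19.3° Ω.
Step 5 — Power factor: PF = cos(φ) = Re(Z)/|Z| = 28.7/30.407 = 0.9439.
Step 6 — Type: Im(Z) = 10.04 ⇒ lagging (phase φ = 19.3°).

PF = 0.9439 (lagging, φ = 19.3°)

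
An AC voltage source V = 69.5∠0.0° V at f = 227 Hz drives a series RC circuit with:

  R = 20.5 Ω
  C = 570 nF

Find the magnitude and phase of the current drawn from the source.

Step 1 — Angular frequency: ω = 2π·f = 2π·227 = 1426 rad/s.
Step 2 — Component impedances:
  R: Z = R = 20.5 Ω
  C: Z = 1/(jωC) = -j/(ω·C) = 0 - j1230 Ω
Step 3 — Series combination: Z_total = R + C = 20.5 - j1230 Ω = 1230∠-89.0° Ω.
Step 4 — Source phasor: V = 69.5∠0.0° V = 69.5 V.
Step 5 — Ohm's law: I = V / Z_total = (69.5) / (20.5 - j1230) = 0.0009414 + j0.05649 A.
Step 6 — Convert to polar: |I| = 0.05649 A, ∠I = 89.0°.

I = 0.05649∠89.0° A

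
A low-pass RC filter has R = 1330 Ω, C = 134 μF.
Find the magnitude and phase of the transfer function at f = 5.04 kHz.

Step 1 — Angular frequency: ω = 2π·5040 = 3.167e+04 rad/s.
Step 2 — Transfer function: H(jω) = 1/(1 + jωRC).
Step 3 — Denominator: 1 + jωRC = 1 + j·3.167e+04·1330·0.000134 = 1 + j5644.
Step 4 — H = 3.14e-08 - j0.0001772.
Step 5 — Magnitude: |H| = 0.0001772 (-75.0 dB); phase: φ = -90.0°.

|H| = 0.0001772 (-75.0 dB), φ = -90.0°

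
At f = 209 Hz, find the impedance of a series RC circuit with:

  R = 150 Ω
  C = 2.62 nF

Step 1 — Angular frequency: ω = 2π·f = 2π·209 = 1313 rad/s.
Step 2 — Component impedances:
  R: Z = R = 150 Ω
  C: Z = 1/(jωC) = -j/(ω·C) = 0 - j2.907e+05 Ω
Step 3 — Series combination: Z_total = R + C = 150 - j2.907e+05 Ω = 2.907e+05∠-90.0° Ω.

Z = 150 - j2.907e+05 Ω = 2.907e+05∠-90.0° Ω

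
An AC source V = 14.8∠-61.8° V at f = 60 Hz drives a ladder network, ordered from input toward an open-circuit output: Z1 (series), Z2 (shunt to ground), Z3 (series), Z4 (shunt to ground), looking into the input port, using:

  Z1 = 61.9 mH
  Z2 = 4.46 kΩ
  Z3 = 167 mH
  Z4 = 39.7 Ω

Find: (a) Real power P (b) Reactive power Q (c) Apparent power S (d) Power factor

Step 1 — Angular frequency: ω = 2π·f = 2π·60 = 377 rad/s.
Step 2 — Component impedances:
  Z1: Z = jωL = j·377·0.0619 = 0 + j23.34 Ω
  Z2: Z = R = 4460 Ω
  Z3: Z = jωL = j·377·0.167 = 0 + j62.96 Ω
  Z4: Z = R = 39.7 Ω
Step 3 — Ladder network (open output): work backward from the far end, alternating series and parallel combinations. Z_in = 40.21 + j85.18 Ω = 94.19∠64.7° Ω.
Step 4 — Source phasor: V = 14.8∠-61.8° V = 6.994 - j13.04 V.
Step 5 — Current: I = V / Z = -0.09352 - j0.1263 A = 0.1571∠-126.5° A.
Step 6 — Complex power: S = V·I* = 0.9929 + j2.103 VA.
Step 7 — Real power: P = Re(S) = 0.9929 W.
Step 8 — Reactive power: Q = Im(S) = 2.103 VAR.
Step 9 — Apparent power: |S| = 2.325 VA.
Step 10 — Power factor: PF = P/|S| = 0.4269 (lagging).

(a) P = 0.9929 W  (b) Q = 2.103 VAR  (c) S = 2.325 VA  (d) PF = 0.4269 (lagging)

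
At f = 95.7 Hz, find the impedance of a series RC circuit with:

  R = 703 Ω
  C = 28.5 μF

Step 1 — Angular frequency: ω = 2π·f = 2π·95.7 = 601.3 rad/s.
Step 2 — Component impedances:
  R: Z = R = 703 Ω
  C: Z = 1/(jωC) = -j/(ω·C) = 0 - j58.35 Ω
Step 3 — Series combination: Z_total = R + C = 703 - j58.35 Ω = 705.4∠-4.7° Ω.

Z = 703 - j58.35 Ω = 705.4∠-4.7° Ω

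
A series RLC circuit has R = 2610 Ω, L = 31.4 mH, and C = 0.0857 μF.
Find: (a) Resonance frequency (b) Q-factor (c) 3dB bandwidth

Step 1 — Resonance: ω₀ = 1/√(LC) = 1/√(0.0314·8.57e-08) = 1.928e+04 rad/s.
Step 2 — f₀ = ω₀/(2π) = 3068 Hz.
Step 3 — Series Q: Q = ω₀L/R = 1.928e+04·0.0314/2610 = 0.2319.
Step 4 — Bandwidth: Δω = ω₀/Q = 8.312e+04 rad/s; BW = Δω/(2π) = 1.323e+04 Hz.

(a) f₀ = 3068 Hz  (b) Q = 0.2319  (c) BW = 1.323e+04 Hz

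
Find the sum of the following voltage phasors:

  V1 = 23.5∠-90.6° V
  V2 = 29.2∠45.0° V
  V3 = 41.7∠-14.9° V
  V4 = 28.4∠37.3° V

Step 1 — Convert each phasor to rectangular form:
  V1 = 23.5·(cos(-90.6°) + j·sin(-90.6°)) = -0.2461 - j23.5 V
  V2 = 29.2·(cos(45.0°) + j·sin(45.0°)) = 20.65 + j20.65 V
  V3 = 41.7·(cos(-14.9°) + j·sin(-14.9°)) = 40.3 - j10.72 V
  V4 = 28.4·(cos(37.3°) + j·sin(37.3°)) = 22.59 + j17.21 V
Step 2 — Sum components: V_total = 83.29 + j3.636 V.
Step 3 — Convert to polar: |V_total| = 83.37 V, ∠V_total = 2.5°.

V_total = 83.37∠2.5° V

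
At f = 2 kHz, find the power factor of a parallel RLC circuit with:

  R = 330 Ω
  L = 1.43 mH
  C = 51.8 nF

Step 1 — Angular frequency: ω = 2π·f = 2π·2000 = 1.257e+04 rad/s.
Step 2 — Component impedances:
  R: Z = R = 330 Ω
  L: Z = jωL = j·1.257e+04·0.00143 = 0 + j17.97 Ω
  C: Z = 1/(jωC) = -j/(ω·C) = 0 - j1536 Ω
Step 3 — Parallel combination: 1/Z_total = 1/R + 1/L + 1/C; Z_total = 0.9988 + j18.13 Ω = 18.16∠86.8° Ω.
Step 4 — Power factor: PF = cos(φ) = Re(Z)/|Z| = 0.99881/18.155 = 0.05502.
Step 5 — Type: Im(Z) = 18.13 ⇒ lagging (phase φ = 86.8°).

PF = 0.05502 (lagging, φ = 86.8°)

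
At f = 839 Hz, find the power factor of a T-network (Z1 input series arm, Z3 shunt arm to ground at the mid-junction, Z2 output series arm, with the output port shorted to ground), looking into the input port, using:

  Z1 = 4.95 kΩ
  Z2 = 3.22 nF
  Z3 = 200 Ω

Step 1 — Angular frequency: ω = 2π·f = 2π·839 = 5272 rad/s.
Step 2 — Component impedances:
  Z1: Z = R = 4950 Ω
  Z2: Z = 1/(jωC) = -j/(ω·C) = 0 - j5.891e+04 Ω
  Z3: Z = R = 200 Ω
Step 3 — With the output port shorted to ground, the output series arm Z2 runs from the junction to ground; the shunt arm Z3 also runs from the junction to ground. They appear in parallel: Z3 || Z2 = 200 - j0.679 Ω.
Step 4 — Series with input arm Z1: Z_in = Z1 + (Z3 || Z2) = 5150 - j0.679 Ω = 5150∠-0.0° Ω.
Step 5 — Power factor: PF = cos(φ) = Re(Z)/|Z| = 5150/5150 = 1.
Step 6 — Type: Im(Z) = -0.679 ⇒ leading (phase φ = -0.0°).

PF = 1 (leading, φ = -0.0°)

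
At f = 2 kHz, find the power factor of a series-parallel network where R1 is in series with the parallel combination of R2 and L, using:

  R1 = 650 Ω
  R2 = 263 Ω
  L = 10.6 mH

Step 1 — Angular frequency: ω = 2π·f = 2π·2000 = 1.257e+04 rad/s.
Step 2 — Component impedances:
  R1: Z = R = 650 Ω
  R2: Z = R = 263 Ω
  L: Z = jωL = j·1.257e+04·0.0106 = 0 + j133.2 Ω
Step 3 — Parallel branch: R2 || L = 1/(1/R2 + 1/L) = 53.69 + j106 Ω.
Step 4 — Series with R1: Z_total = R1 + (R2 || L) = 703.7 + j106 Ω = 711.6∠8.6° Ω.
Step 5 — Power factor: PF = cos(φ) = Re(Z)/|Z| = 703.69/711.63 = 0.9888.
Step 6 — Type: Im(Z) = 106 ⇒ lagging (phase φ = 8.6°).

PF = 0.9888 (lagging, φ = 8.6°)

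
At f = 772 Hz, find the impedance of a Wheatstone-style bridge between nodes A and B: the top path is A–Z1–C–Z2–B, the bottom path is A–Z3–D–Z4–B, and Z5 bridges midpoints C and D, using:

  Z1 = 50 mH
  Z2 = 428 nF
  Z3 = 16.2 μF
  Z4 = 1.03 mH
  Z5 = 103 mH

Step 1 — Angular frequency: ω = 2π·f = 2π·772 = 4851 rad/s.
Step 2 — Component impedances:
  Z1: Z = jωL = j·4851·0.05 = 0 + j242.5 Ω
  Z2: Z = 1/(jωC) = -j/(ω·C) = 0 - j481.7 Ω
  Z3: Z = 1/(jωC) = -j/(ω·C) = 0 - j12.73 Ω
  Z4: Z = jωL = j·4851·0.00103 = 0 + j4.996 Ω
  Z5: Z = jωL = j·4851·0.103 = 0 + j499.6 Ω
Step 3 — Bridge requires nodal analysis (the Z5 bridge couples midpoints C and D, so the two paths cannot be reduced to a simple series/parallel combination). Setting node B to ground and injecting 1 A at node A, the 3-node admittance system at A, C, D solves to V_A = Z_AB = 0 - j7.908 Ω = 7.908∠-90.0° Ω.

Z = 0 - j7.908 Ω = 7.908∠-90.0° Ω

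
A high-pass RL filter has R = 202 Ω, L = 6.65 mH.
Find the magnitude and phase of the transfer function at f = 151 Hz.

Step 1 — Angular frequency: ω = 2π·151 = 948.8 rad/s.
Step 2 — Transfer function: H(jω) = jωL/(R + jωL).
Step 3 — Numerator jωL = j·6.309; denominator R + jωL = 202 + j6.309.
Step 4 — H = 0.0009746 + j0.0312.
Step 5 — Magnitude: |H| = 0.03122 (-30.1 dB); phase: φ = 88.2°.

|H| = 0.03122 (-30.1 dB), φ = 88.2°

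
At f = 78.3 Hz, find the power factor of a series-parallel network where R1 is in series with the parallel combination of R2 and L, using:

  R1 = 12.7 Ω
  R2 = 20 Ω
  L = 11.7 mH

Step 1 — Angular frequency: ω = 2π·f = 2π·78.3 = 492 rad/s.
Step 2 — Component impedances:
  R1: Z = R = 12.7 Ω
  R2: Z = R = 20 Ω
  L: Z = jωL = j·492·0.0117 = 0 + j5.756 Ω
Step 3 — Parallel branch: R2 || L = 1/(1/R2 + 1/L) = 1.53 + j5.316 Ω.
Step 4 — Series with R1: Z_total = R1 + (R2 || L) = 14.23 + j5.316 Ω = 15.19∠20.5° Ω.
Step 5 — Power factor: PF = cos(φ) = Re(Z)/|Z| = 14.23/15.19 = 0.9368.
Step 6 — Type: Im(Z) = 5.316 ⇒ lagging (phase φ = 20.5°).

PF = 0.9368 (lagging, φ = 20.5°)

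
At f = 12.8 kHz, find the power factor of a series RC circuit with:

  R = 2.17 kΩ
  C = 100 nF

Step 1 — Angular frequency: ω = 2π·f = 2π·1.28e+04 = 8.042e+04 rad/s.
Step 2 — Component impedances:
  R: Z = R = 2170 Ω
  C: Z = 1/(jωC) = -j/(ω·C) = 0 - j124.3 Ω
Step 3 — Series combination: Z_total = R + C = 2170 - j124.3 Ω = 2174∠-3.3° Ω.
Step 4 — Power factor: PF = cos(φ) = Re(Z)/|Z| = 2170/2173.56 = 0.9984.
Step 5 — Type: Im(Z) = -124.3 ⇒ leading (phase φ = -3.3°).

PF = 0.9984 (leading, φ = -3.3°)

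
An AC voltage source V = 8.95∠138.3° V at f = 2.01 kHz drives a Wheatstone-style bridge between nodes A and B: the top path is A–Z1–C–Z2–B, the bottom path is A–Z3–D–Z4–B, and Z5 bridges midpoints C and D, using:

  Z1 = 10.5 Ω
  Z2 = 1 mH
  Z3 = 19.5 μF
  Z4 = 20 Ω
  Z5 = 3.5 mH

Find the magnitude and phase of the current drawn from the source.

Step 1 — Angular frequency: ω = 2π·f = 2π·2010 = 1.263e+04 rad/s.
Step 2 — Component impedances:
  Z1: Z = R = 10.5 Ω
  Z2: Z = jωL = j·1.263e+04·0.001 = 0 + j12.63 Ω
  Z3: Z = 1/(jωC) = -j/(ω·C) = 0 - j4.061 Ω
  Z4: Z = R = 20 Ω
  Z5: Z = jωL = j·1.263e+04·0.0035 = 0 + j44.2 Ω
Step 3 — Bridge requires nodal analysis (the Z5 bridge couples midpoints C and D, so the two paths cannot be reduced to a simple series/parallel combination). Setting node B to ground and injecting 1 A at node A, the 3-node admittance system at A, C, D solves to V_A = Z_AB = 9.931 + j4.68 Ω = 10.98∠25.2° Ω.
Step 4 — Source phasor: V = 8.95∠138.3° V = -6.682 + j5.954 V.
Step 5 — Ohm's law: I = V / Z_total = (-6.682 + j5.954) / (9.931 + j4.68) = -0.3194 + j0.7501 A.
Step 6 — Convert to polar: |I| = 0.8153 A, ∠I = 113.1°.

I = 0.8153∠113.1° A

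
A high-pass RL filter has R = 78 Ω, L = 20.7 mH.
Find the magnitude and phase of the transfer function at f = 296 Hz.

Step 1 — Angular frequency: ω = 2π·296 = 1860 rad/s.
Step 2 — Transfer function: H(jω) = jωL/(R + jωL).
Step 3 — Numerator jωL = j·38.5; denominator R + jωL = 78 + j38.5.
Step 4 — H = 0.1959 + j0.3969.
Step 5 — Magnitude: |H| = 0.4426 (-7.1 dB); phase: φ = 63.7°.

|H| = 0.4426 (-7.1 dB), φ = 63.7°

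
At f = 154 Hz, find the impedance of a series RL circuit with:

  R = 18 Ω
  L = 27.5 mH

Step 1 — Angular frequency: ω = 2π·f = 2π·154 = 967.6 rad/s.
Step 2 — Component impedances:
  R: Z = R = 18 Ω
  L: Z = jωL = j·967.6·0.0275 = 0 + j26.61 Ω
Step 3 — Series combination: Z_total = R + L = 18 + j26.61 Ω = 32.13∠55.9° Ω.

Z = 18 + j26.61 Ω = 32.13∠55.9° Ω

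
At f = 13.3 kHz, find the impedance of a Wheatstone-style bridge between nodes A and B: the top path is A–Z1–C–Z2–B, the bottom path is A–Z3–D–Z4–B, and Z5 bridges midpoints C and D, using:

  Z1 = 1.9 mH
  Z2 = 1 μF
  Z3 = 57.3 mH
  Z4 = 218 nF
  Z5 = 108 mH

Step 1 — Angular frequency: ω = 2π·f = 2π·1.33e+04 = 8.357e+04 rad/s.
Step 2 — Component impedances:
  Z1: Z = jωL = j·8.357e+04·0.0019 = 0 + j158.8 Ω
  Z2: Z = 1/(jωC) = -j/(ω·C) = 0 - j11.97 Ω
  Z3: Z = jωL = j·8.357e+04·0.0573 = 0 + j4788 Ω
  Z4: Z = 1/(jωC) = -j/(ω·C) = 0 - j54.89 Ω
  Z5: Z = jωL = j·8.357e+04·0.108 = 0 + j9025 Ω
Step 3 — Bridge requires nodal analysis (the Z5 bridge couples midpoints C and D, so the two paths cannot be reduced to a simple series/parallel combination). Setting node B to ground and injecting 1 A at node A, the 3-node admittance system at A, C, D solves to V_A = Z_AB = 0 + j142.4 Ω = 142.4∠90.0° Ω.

Z = 0 + j142.4 Ω = 142.4∠90.0° Ω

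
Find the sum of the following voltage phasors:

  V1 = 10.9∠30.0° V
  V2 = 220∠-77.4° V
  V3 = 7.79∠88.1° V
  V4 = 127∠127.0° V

Step 1 — Convert each phasor to rectangular form:
  V1 = 10.9·(cos(30.0°) + j·sin(30.0°)) = 9.44 + j5.45 V
  V2 = 220·(cos(-77.4°) + j·sin(-77.4°)) = 47.99 - j214.7 V
  V3 = 7.79·(cos(88.1°) + j·sin(88.1°)) = 0.2583 + j7.786 V
  V4 = 127·(cos(127.0°) + j·sin(127.0°)) = -76.43 + j101.4 V
Step 2 — Sum components: V_total = -18.74 - j100 V.
Step 3 — Convert to polar: |V_total| = 101.8 V, ∠V_total = -100.6°.

V_total = 101.8∠-100.6° V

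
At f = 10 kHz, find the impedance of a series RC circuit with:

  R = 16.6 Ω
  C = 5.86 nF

Step 1 — Angular frequency: ω = 2π·f = 2π·1e+04 = 6.283e+04 rad/s.
Step 2 — Component impedances:
  R: Z = R = 16.6 Ω
  C: Z = 1/(jωC) = -j/(ω·C) = 0 - j2716 Ω
Step 3 — Series combination: Z_total = R + C = 16.6 - j2716 Ω = 2716∠-89.6° Ω.

Z = 16.6 - j2716 Ω = 2716∠-89.6° Ω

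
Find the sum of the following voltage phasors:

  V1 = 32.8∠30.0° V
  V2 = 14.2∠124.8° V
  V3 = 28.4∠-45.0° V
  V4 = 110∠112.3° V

Step 1 — Convert each phasor to rectangular form:
  V1 = 32.8·(cos(30.0°) + j·sin(30.0°)) = 28.41 + j16.4 V
  V2 = 14.2·(cos(124.8°) + j·sin(124.8°)) = -8.104 + j11.66 V
  V3 = 28.4·(cos(-45.0°) + j·sin(-45.0°)) = 20.08 - j20.08 V
  V4 = 110·(cos(112.3°) + j·sin(112.3°)) = -41.74 + j101.8 V
Step 2 — Sum components: V_total = -1.357 + j109.8 V.
Step 3 — Convert to polar: |V_total| = 109.8 V, ∠V_total = 90.7°.

V_total = 109.8∠90.7° V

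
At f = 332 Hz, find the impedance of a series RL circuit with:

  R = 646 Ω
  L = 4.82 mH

Step 1 — Angular frequency: ω = 2π·f = 2π·332 = 2086 rad/s.
Step 2 — Component impedances:
  R: Z = R = 646 Ω
  L: Z = jωL = j·2086·0.00482 = 0 + j10.05 Ω
Step 3 — Series combination: Z_total = R + L = 646 + j10.05 Ω = 646.1∠0.9° Ω.

Z = 646 + j10.05 Ω = 646.1∠0.9° Ω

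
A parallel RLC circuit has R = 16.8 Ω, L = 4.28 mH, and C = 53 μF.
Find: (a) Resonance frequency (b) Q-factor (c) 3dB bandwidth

Step 1 — Resonance: ω₀ = 1/√(LC) = 1/√(0.00428·5.3e-05) = 2100 rad/s.
Step 2 — f₀ = ω₀/(2π) = 334.2 Hz.
Step 3 — Parallel Q: Q = R/(ω₀L) = 16.8/(2100·0.00428) = 1.869.
Step 4 — Bandwidth: Δω = ω₀/Q = 1123 rad/s; BW = Δω/(2π) = 178.7 Hz.

(a) f₀ = 334.2 Hz  (b) Q = 1.869  (c) BW = 178.7 Hz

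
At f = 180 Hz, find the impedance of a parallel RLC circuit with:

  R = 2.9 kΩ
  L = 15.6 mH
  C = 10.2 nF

Step 1 — Angular frequency: ω = 2π·f = 2π·180 = 1131 rad/s.
Step 2 — Component impedances:
  R: Z = R = 2900 Ω
  L: Z = jωL = j·1131·0.0156 = 0 + j17.64 Ω
  C: Z = 1/(jωC) = -j/(ω·C) = 0 - j8.669e+04 Ω
Step 3 — Parallel combination: 1/Z_total = 1/R + 1/L + 1/C; Z_total = 0.1074 + j17.65 Ω = 17.65∠89.7° Ω.

Z = 0.1074 + j17.65 Ω = 17.65∠89.7° Ω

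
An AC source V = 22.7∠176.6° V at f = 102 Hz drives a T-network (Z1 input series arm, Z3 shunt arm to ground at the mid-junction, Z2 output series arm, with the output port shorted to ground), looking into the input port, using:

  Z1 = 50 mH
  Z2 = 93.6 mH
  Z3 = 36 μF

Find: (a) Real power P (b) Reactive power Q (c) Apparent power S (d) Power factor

Step 1 — Angular frequency: ω = 2π·f = 2π·102 = 640.9 rad/s.
Step 2 — Component impedances:
  Z1: Z = jωL = j·640.9·0.05 = 0 + j32.04 Ω
  Z2: Z = jωL = j·640.9·0.0936 = 0 + j59.99 Ω
  Z3: Z = 1/(jωC) = -j/(ω·C) = 0 - j43.34 Ω
Step 3 — With the output port shorted to ground, the output series arm Z2 runs from the junction to ground; the shunt arm Z3 also runs from the junction to ground. They appear in parallel: Z3 || Z2 = 0 - j156.2 Ω.
Step 4 — Series with input arm Z1: Z_in = Z1 + (Z3 || Z2) = 0 - j124.2 Ω = 124.2∠-90.0° Ω.
Step 5 — Source phasor: V = 22.7∠176.6° V = -22.66 + j1.346 V.
Step 6 — Current: I = V / Z = -0.01084 - j0.1825 A = 0.1828∠-93.4° A.
Step 7 — Complex power: S = V·I* = 0 - j4.15 VA.
Step 8 — Real power: P = Re(S) = 0 W.
Step 9 — Reactive power: Q = Im(S) = -4.15 VAR.
Step 10 — Apparent power: |S| = 4.15 VA.
Step 11 — Power factor: PF = P/|S| = 0 (leading).

(a) P = 0 W  (b) Q = -4.15 VAR  (c) S = 4.15 VA  (d) PF = 0 (leading)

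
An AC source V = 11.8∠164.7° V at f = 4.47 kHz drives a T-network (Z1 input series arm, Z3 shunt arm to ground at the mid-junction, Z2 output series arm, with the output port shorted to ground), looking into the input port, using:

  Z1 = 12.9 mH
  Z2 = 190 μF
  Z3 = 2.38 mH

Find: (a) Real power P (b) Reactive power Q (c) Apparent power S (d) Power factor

Step 1 — Angular frequency: ω = 2π·f = 2π·4470 = 2.809e+04 rad/s.
Step 2 — Component impedances:
  Z1: Z = jωL = j·2.809e+04·0.0129 = 0 + j362.3 Ω
  Z2: Z = 1/(jωC) = -j/(ω·C) = 0 - j0.1874 Ω
  Z3: Z = jωL = j·2.809e+04·0.00238 = 0 + j66.84 Ω
Step 3 — With the output port shorted to ground, the output series arm Z2 runs from the junction to ground; the shunt arm Z3 also runs from the junction to ground. They appear in parallel: Z3 || Z2 = 0 - j0.1879 Ω.
Step 4 — Series with input arm Z1: Z_in = Z1 + (Z3 || Z2) = 0 + j362.1 Ω = 362.1∠90.0° Ω.
Step 5 — Source phasor: V = 11.8∠164.7° V = -11.38 + j3.114 V.
Step 6 — Current: I = V / Z = 0.008599 + j0.03143 A = 0.03259∠74.7° A.
Step 7 — Complex power: S = V·I* = 0 + j0.3845 VA.
Step 8 — Real power: P = Re(S) = 0 W.
Step 9 — Reactive power: Q = Im(S) = 0.3845 VAR.
Step 10 — Apparent power: |S| = 0.3845 VA.
Step 11 — Power factor: PF = P/|S| = 0 (lagging).

(a) P = 0 W  (b) Q = 0.3845 VAR  (c) S = 0.3845 VA  (d) PF = 0 (lagging)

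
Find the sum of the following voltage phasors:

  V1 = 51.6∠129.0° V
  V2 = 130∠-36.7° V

Step 1 — Convert each phasor to rectangular form:
  V1 = 51.6·(cos(129.0°) + j·sin(129.0°)) = -32.47 + j40.1 V
  V2 = 130·(cos(-36.7°) + j·sin(-36.7°)) = 104.2 - j77.69 V
Step 2 — Sum components: V_total = 71.76 - j37.59 V.
Step 3 — Convert to polar: |V_total| = 81.01 V, ∠V_total = -27.6°.

V_total = 81.01∠-27.6° V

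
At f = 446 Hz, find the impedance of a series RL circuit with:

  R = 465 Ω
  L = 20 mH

Step 1 — Angular frequency: ω = 2π·f = 2π·446 = 2802 rad/s.
Step 2 — Component impedances:
  R: Z = R = 465 Ω
  L: Z = jωL = j·2802·0.02 = 0 + j56.05 Ω
Step 3 — Series combination: Z_total = R + L = 465 + j56.05 Ω = 468.4∠6.9° Ω.

Z = 465 + j56.05 Ω = 468.4∠6.9° Ω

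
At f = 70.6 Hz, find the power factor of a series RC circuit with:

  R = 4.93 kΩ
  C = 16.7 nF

Step 1 — Angular frequency: ω = 2π·f = 2π·70.6 = 443.6 rad/s.
Step 2 — Component impedances:
  R: Z = R = 4930 Ω
  C: Z = 1/(jωC) = -j/(ω·C) = 0 - j1.35e+05 Ω
Step 3 — Series combination: Z_total = R + C = 4930 - j1.35e+05 Ω = 1.351e+05∠-87.9° Ω.
Step 4 — Power factor: PF = cos(φ) = Re(Z)/|Z| = 4930/1.3508e+05 = 0.0365.
Step 5 — Type: Im(Z) = -1.35e+05 ⇒ leading (phase φ = -87.9°).

PF = 0.0365 (leading, φ = -87.9°)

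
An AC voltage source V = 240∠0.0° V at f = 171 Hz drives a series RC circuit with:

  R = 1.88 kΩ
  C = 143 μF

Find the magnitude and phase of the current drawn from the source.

Step 1 — Angular frequency: ω = 2π·f = 2π·171 = 1074 rad/s.
Step 2 — Component impedances:
  R: Z = R = 1880 Ω
  C: Z = 1/(jωC) = -j/(ω·C) = 0 - j6.509 Ω
Step 3 — Series combination: Z_total = R + C = 1880 - j6.509 Ω = 1880∠-0.2° Ω.
Step 4 — Source phasor: V = 240∠0.0° V = 240 V.
Step 5 — Ohm's law: I = V / Z_total = (240) / (1880 - j6.509) = 0.1277 + j0.000442 A.
Step 6 — Convert to polar: |I| = 0.1277 A, ∠I = 0.2°.

I = 0.1277∠0.2° A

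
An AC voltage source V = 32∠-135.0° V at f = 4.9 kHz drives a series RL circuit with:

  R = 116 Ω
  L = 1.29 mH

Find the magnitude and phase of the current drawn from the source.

Step 1 — Angular frequency: ω = 2π·f = 2π·4900 = 3.079e+04 rad/s.
Step 2 — Component impedances:
  R: Z = R = 116 Ω
  L: Z = jωL = j·3.079e+04·0.00129 = 0 + j39.72 Ω
Step 3 — Series combination: Z_total = R + L = 116 + j39.72 Ω = 122.6∠18.9° Ω.
Step 4 — Source phasor: V = 32∠-135.0° V = -22.63 - j22.63 V.
Step 5 — Ohm's law: I = V / Z_total = (-22.63 - j22.63) / (116 + j39.72) = -0.2344 - j0.1148 A.
Step 6 — Convert to polar: |I| = 0.261 A, ∠I = -153.9°.

I = 0.261∠-153.9° A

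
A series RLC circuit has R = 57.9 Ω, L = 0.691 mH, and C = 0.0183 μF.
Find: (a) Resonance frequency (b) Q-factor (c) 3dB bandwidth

Step 1 — Resonance: ω₀ = 1/√(LC) = 1/√(0.000691·1.83e-08) = 2.812e+05 rad/s.
Step 2 — f₀ = ω₀/(2π) = 4.476e+04 Hz.
Step 3 — Series Q: Q = ω₀L/R = 2.812e+05·0.000691/57.9 = 3.356.
Step 4 — Bandwidth: Δω = ω₀/Q = 8.379e+04 rad/s; BW = Δω/(2π) = 1.334e+04 Hz.

(a) f₀ = 4.476e+04 Hz  (b) Q = 3.356  (c) BW = 1.334e+04 Hz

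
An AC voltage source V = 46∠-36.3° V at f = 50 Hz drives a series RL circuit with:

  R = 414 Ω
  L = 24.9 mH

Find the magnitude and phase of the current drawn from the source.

Step 1 — Angular frequency: ω = 2π·f = 2π·50 = 314.2 rad/s.
Step 2 — Component impedances:
  R: Z = R = 414 Ω
  L: Z = jωL = j·314.2·0.0249 = 0 + j7.823 Ω
Step 3 — Series combination: Z_total = R + L = 414 + j7.823 Ω = 414.1∠1.1° Ω.
Step 4 — Source phasor: V = 46∠-36.3° V = 37.07 - j27.23 V.
Step 5 — Ohm's law: I = V / Z_total = (37.07 - j27.23) / (414 + j7.823) = 0.08827 - j0.06745 A.
Step 6 — Convert to polar: |I| = 0.1111 A, ∠I = -37.4°.

I = 0.1111∠-37.4° A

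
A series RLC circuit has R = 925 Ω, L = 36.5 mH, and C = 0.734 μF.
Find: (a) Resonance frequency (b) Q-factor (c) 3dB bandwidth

Step 1 — Resonance: ω₀ = 1/√(LC) = 1/√(0.0365·7.34e-07) = 6109 rad/s.
Step 2 — f₀ = ω₀/(2π) = 972.4 Hz.
Step 3 — Series Q: Q = ω₀L/R = 6109·0.0365/925 = 0.2411.
Step 4 — Bandwidth: Δω = ω₀/Q = 2.534e+04 rad/s; BW = Δω/(2π) = 4033 Hz.

(a) f₀ = 972.4 Hz  (b) Q = 0.2411  (c) BW = 4033 Hz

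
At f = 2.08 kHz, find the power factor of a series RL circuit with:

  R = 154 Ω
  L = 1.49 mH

Step 1 — Angular frequency: ω = 2π·f = 2π·2080 = 1.307e+04 rad/s.
Step 2 — Component impedances:
  R: Z = R = 154 Ω
  L: Z = jωL = j·1.307e+04·0.00149 = 0 + j19.47 Ω
Step 3 — Series combination: Z_total = R + L = 154 + j19.47 Ω = 155.2∠7.2° Ω.
Step 4 — Power factor: PF = cos(φ) = Re(Z)/|Z| = 154/155.23 = 0.9921.
Step 5 — Type: Im(Z) = 19.47 ⇒ lagging (phase φ = 7.2°).

PF = 0.9921 (lagging, φ = 7.2°)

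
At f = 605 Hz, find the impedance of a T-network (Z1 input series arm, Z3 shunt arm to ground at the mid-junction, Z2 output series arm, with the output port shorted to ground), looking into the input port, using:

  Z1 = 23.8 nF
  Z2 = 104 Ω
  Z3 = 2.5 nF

Step 1 — Angular frequency: ω = 2π·f = 2π·605 = 3801 rad/s.
Step 2 — Component impedances:
  Z1: Z = 1/(jωC) = -j/(ω·C) = 0 - j1.105e+04 Ω
  Z2: Z = R = 104 Ω
  Z3: Z = 1/(jωC) = -j/(ω·C) = 0 - j1.052e+05 Ω
Step 3 — With the output port shorted to ground, the output series arm Z2 runs from the junction to ground; the shunt arm Z3 also runs from the junction to ground. They appear in parallel: Z3 || Z2 = 104 - j0.1028 Ω.
Step 4 — Series with input arm Z1: Z_in = Z1 + (Z3 || Z2) = 104 - j1.105e+04 Ω = 1.105e+04∠-89.5° Ω.

Z = 104 - j1.105e+04 Ω = 1.105e+04∠-89.5° Ω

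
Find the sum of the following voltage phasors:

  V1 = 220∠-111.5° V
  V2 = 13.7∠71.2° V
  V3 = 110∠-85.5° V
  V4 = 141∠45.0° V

Step 1 — Convert each phasor to rectangular form:
  V1 = 220·(cos(-111.5°) + j·sin(-111.5°)) = -80.63 - j204.7 V
  V2 = 13.7·(cos(71.2°) + j·sin(71.2°)) = 4.415 + j12.97 V
  V3 = 110·(cos(-85.5°) + j·sin(-85.5°)) = 8.631 - j109.7 V
  V4 = 141·(cos(45.0°) + j·sin(45.0°)) = 99.7 + j99.7 V
Step 2 — Sum components: V_total = 32.12 - j201.7 V.
Step 3 — Convert to polar: |V_total| = 204.2 V, ∠V_total = -81.0°.

V_total = 204.2∠-81.0° V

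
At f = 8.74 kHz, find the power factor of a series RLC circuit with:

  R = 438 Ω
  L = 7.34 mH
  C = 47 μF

Step 1 — Angular frequency: ω = 2π·f = 2π·8740 = 5.492e+04 rad/s.
Step 2 — Component impedances:
  R: Z = R = 438 Ω
  L: Z = jωL = j·5.492e+04·0.00734 = 0 + j403.1 Ω
  C: Z = 1/(jωC) = -j/(ω·C) = 0 - j0.3874 Ω
Step 3 — Series combination: Z_total = R + L + C = 438 + j402.7 Ω = 595∠42.6° Ω.
Step 4 — Power factor: PF = cos(φ) = Re(Z)/|Z| = 438/594.98 = 0.7362.
Step 5 — Type: Im(Z) = 402.7 ⇒ lagging (phase φ = 42.6°).

PF = 0.7362 (lagging, φ = 42.6°)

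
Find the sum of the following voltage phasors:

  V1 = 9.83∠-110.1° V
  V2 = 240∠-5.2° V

Step 1 — Convert each phasor to rectangular form:
  V1 = 9.83·(cos(-110.1°) + j·sin(-110.1°)) = -3.378 - j9.231 V
  V2 = 240·(cos(-5.2°) + j·sin(-5.2°)) = 239 - j21.75 V
Step 2 — Sum components: V_total = 235.6 - j30.98 V.
Step 3 — Convert to polar: |V_total| = 237.7 V, ∠V_total = -7.5°.

V_total = 237.7∠-7.5° V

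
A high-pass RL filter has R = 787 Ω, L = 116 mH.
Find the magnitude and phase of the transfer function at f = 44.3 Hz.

Step 1 — Angular frequency: ω = 2π·44.3 = 278.3 rad/s.
Step 2 — Transfer function: H(jω) = jωL/(R + jωL).
Step 3 — Numerator jωL = j·32.29; denominator R + jωL = 787 + j32.29.
Step 4 — H = 0.00168 + j0.04096.
Step 5 — Magnitude: |H| = 0.04099 (-27.7 dB); phase: φ = 87.7°.

|H| = 0.04099 (-27.7 dB), φ = 87.7°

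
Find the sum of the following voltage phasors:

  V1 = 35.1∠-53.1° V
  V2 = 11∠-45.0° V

Step 1 — Convert each phasor to rectangular form:
  V1 = 35.1·(cos(-53.1°) + j·sin(-53.1°)) = 21.07 - j28.07 V
  V2 = 11·(cos(-45.0°) + j·sin(-45.0°)) = 7.778 - j7.778 V
Step 2 — Sum components: V_total = 28.85 - j35.85 V.
Step 3 — Convert to polar: |V_total| = 46.02 V, ∠V_total = -51.2°.

V_total = 46.02∠-51.2° V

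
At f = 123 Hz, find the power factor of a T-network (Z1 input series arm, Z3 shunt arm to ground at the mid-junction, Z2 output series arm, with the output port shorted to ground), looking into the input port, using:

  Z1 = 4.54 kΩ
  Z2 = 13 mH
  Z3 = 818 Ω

Step 1 — Angular frequency: ω = 2π·f = 2π·123 = 772.8 rad/s.
Step 2 — Component impedances:
  Z1: Z = R = 4540 Ω
  Z2: Z = jωL = j·772.8·0.013 = 0 + j10.05 Ω
  Z3: Z = R = 818 Ω
Step 3 — With the output port shorted to ground, the output series arm Z2 runs from the junction to ground; the shunt arm Z3 also runs from the junction to ground. They appear in parallel: Z3 || Z2 = 0.1234 + j10.05 Ω.
Step 4 — Series with input arm Z1: Z_in = Z1 + (Z3 || Z2) = 4540 + j10.05 Ω = 4540∠0.1° Ω.
Step 5 — Power factor: PF = cos(φ) = Re(Z)/|Z| = 4540/4540 = 1.
Step 6 — Type: Im(Z) = 10.05 ⇒ lagging (phase φ = 0.1°).

PF = 1 (lagging, φ = 0.1°)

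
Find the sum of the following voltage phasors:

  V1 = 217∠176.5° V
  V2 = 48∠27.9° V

Step 1 — Convert each phasor to rectangular form:
  V1 = 217·(cos(176.5°) + j·sin(176.5°)) = -216.6 + j13.25 V
  V2 = 48·(cos(27.9°) + j·sin(27.9°)) = 42.42 + j22.46 V
Step 2 — Sum components: V_total = -174.2 + j35.71 V.
Step 3 — Convert to polar: |V_total| = 177.8 V, ∠V_total = 168.4°.

V_total = 177.8∠168.4° V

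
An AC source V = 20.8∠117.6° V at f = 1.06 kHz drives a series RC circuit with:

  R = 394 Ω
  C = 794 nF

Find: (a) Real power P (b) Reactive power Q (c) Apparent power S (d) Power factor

Step 1 — Angular frequency: ω = 2π·f = 2π·1060 = 6660 rad/s.
Step 2 — Component impedances:
  R: Z = R = 394 Ω
  C: Z = 1/(jωC) = -j/(ω·C) = 0 - j189.1 Ω
Step 3 — Series combination: Z_total = R + C = 394 - j189.1 Ω = 437∠-25.6° Ω.
Step 4 — Source phasor: V = 20.8∠117.6° V = -9.637 + j18.43 V.
Step 5 — Current: I = V / Z = -0.03813 + j0.02848 A = 0.04759∠143.2° A.
Step 6 — Complex power: S = V·I* = 0.8925 - j0.4283 VA.
Step 7 — Real power: P = Re(S) = 0.8925 W.
Step 8 — Reactive power: Q = Im(S) = -0.4283 VAR.
Step 9 — Apparent power: |S| = 0.99 VA.
Step 10 — Power factor: PF = P/|S| = 0.9015 (leading).

(a) P = 0.8925 W  (b) Q = -0.4283 VAR  (c) S = 0.99 VA  (d) PF = 0.9015 (leading)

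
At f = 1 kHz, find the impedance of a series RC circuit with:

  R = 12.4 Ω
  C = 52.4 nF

Step 1 — Angular frequency: ω = 2π·f = 2π·1000 = 6283 rad/s.
Step 2 — Component impedances:
  R: Z = R = 12.4 Ω
  C: Z = 1/(jωC) = -j/(ω·C) = 0 - j3037 Ω
Step 3 — Series combination: Z_total = R + C = 12.4 - j3037 Ω = 3037∠-89.8° Ω.

Z = 12.4 - j3037 Ω = 3037∠-89.8° Ω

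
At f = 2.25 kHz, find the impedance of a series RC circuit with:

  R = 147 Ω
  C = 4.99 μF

Step 1 — Angular frequency: ω = 2π·f = 2π·2250 = 1.414e+04 rad/s.
Step 2 — Component impedances:
  R: Z = R = 147 Ω
  C: Z = 1/(jωC) = -j/(ω·C) = 0 - j14.18 Ω
Step 3 — Series combination: Z_total = R + C = 147 - j14.18 Ω = 147.7∠-5.5° Ω.

Z = 147 - j14.18 Ω = 147.7∠-5.5° Ω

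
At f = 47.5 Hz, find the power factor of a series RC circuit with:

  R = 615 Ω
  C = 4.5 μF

Step 1 — Angular frequency: ω = 2π·f = 2π·47.5 = 298.5 rad/s.
Step 2 — Component impedances:
  R: Z = R = 615 Ω
  C: Z = 1/(jωC) = -j/(ω·C) = 0 - j744.6 Ω
Step 3 — Series combination: Z_total = R + C = 615 - j744.6 Ω = 965.7∠-50.4° Ω.
Step 4 — Power factor: PF = cos(φ) = Re(Z)/|Z| = 615/965.7 = 0.6368.
Step 5 — Type: Im(Z) = -744.6 ⇒ leading (phase φ = -50.4°).

PF = 0.6368 (leading, φ = -50.4°)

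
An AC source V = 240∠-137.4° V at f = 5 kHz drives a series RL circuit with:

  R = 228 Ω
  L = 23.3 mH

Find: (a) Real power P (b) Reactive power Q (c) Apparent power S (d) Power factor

Step 1 — Angular frequency: ω = 2π·f = 2π·5000 = 3.142e+04 rad/s.
Step 2 — Component impedances:
  R: Z = R = 228 Ω
  L: Z = jωL = j·3.142e+04·0.0233 = 0 + j732 Ω
Step 3 — Series combination: Z_total = R + L = 228 + j732 Ω = 766.7∠72.7° Ω.
Step 4 — Source phasor: V = 240∠-137.4° V = -176.7 - j162.5 V.
Step 5 — Current: I = V / Z = -0.2708 + j0.157 A = 0.313∠149.9° A.
Step 6 — Complex power: S = V·I* = 22.34 + j71.73 VA.
Step 7 — Real power: P = Re(S) = 22.34 W.
Step 8 — Reactive power: Q = Im(S) = 71.73 VAR.
Step 9 — Apparent power: |S| = 75.13 VA.
Step 10 — Power factor: PF = P/|S| = 0.2974 (lagging).

(a) P = 22.34 W  (b) Q = 71.73 VAR  (c) S = 75.13 VA  (d) PF = 0.2974 (lagging)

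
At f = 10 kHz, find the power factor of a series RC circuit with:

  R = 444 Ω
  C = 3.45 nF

Step 1 — Angular frequency: ω = 2π·f = 2π·1e+04 = 6.283e+04 rad/s.
Step 2 — Component impedances:
  R: Z = R = 444 Ω
  C: Z = 1/(jωC) = -j/(ω·C) = 0 - j4613 Ω
Step 3 — Series combination: Z_total = R + C = 444 - j4613 Ω = 4635∠-84.5° Ω.
Step 4 — Power factor: PF = cos(φ) = Re(Z)/|Z| = 444/4634.5 = 0.0958.
Step 5 — Type: Im(Z) = -4613 ⇒ leading (phase φ = -84.5°).

PF = 0.0958 (leading, φ = -84.5°)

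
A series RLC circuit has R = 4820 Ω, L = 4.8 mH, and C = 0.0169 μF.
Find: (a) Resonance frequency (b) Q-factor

Step 1 — Resonance condition Im(Z)=0 gives ω₀ = 1/√(LC).
Step 2 — ω₀ = 1/√(0.0048·1.69e-08) = 1.11e+05 rad/s.
Step 3 — f₀ = ω₀/(2π) = 1.767e+04 Hz.
Step 4 — Series Q: Q = ω₀L/R = 1.11e+05·0.0048/4820 = 0.1106.

(a) f₀ = 1.767e+04 Hz  (b) Q = 0.1106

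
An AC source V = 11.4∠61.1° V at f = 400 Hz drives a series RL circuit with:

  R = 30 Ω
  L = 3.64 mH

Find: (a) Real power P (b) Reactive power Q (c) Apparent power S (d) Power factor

Step 1 — Angular frequency: ω = 2π·f = 2π·400 = 2513 rad/s.
Step 2 — Component impedances:
  R: Z = R = 30 Ω
  L: Z = jωL = j·2513·0.00364 = 0 + j9.148 Ω
Step 3 — Series combination: Z_total = R + L = 30 + j9.148 Ω = 31.36∠17.0° Ω.
Step 4 — Source phasor: V = 11.4∠61.1° V = 5.509 + j9.98 V.
Step 5 — Current: I = V / Z = 0.2608 + j0.2531 A = 0.3635∠44.1° A.
Step 6 — Complex power: S = V·I* = 3.963 + j1.209 VA.
Step 7 — Real power: P = Re(S) = 3.963 W.
Step 8 — Reactive power: Q = Im(S) = 1.209 VAR.
Step 9 — Apparent power: |S| = 4.144 VA.
Step 10 — Power factor: PF = P/|S| = 0.9565 (lagging).

(a) P = 3.963 W  (b) Q = 1.209 VAR  (c) S = 4.144 VA  (d) PF = 0.9565 (lagging)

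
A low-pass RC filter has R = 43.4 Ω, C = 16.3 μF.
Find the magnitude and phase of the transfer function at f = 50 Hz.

Step 1 — Angular frequency: ω = 2π·50 = 314.2 rad/s.
Step 2 — Transfer function: H(jω) = 1/(1 + jωRC).
Step 3 — Denominator: 1 + jωRC = 1 + j·314.2·43.4·1.63e-05 = 1 + j0.2222.
Step 4 — H = 0.9529 - j0.2118.
Step 5 — Magnitude: |H| = 0.9762 (-0.2 dB); phase: φ = -12.5°.

|H| = 0.9762 (-0.2 dB), φ = -12.5°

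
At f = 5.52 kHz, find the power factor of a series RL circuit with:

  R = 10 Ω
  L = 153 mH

Step 1 — Angular frequency: ω = 2π·f = 2π·5520 = 3.468e+04 rad/s.
Step 2 — Component impedances:
  R: Z = R = 10 Ω
  L: Z = jωL = j·3.468e+04·0.153 = 0 + j5307 Ω
Step 3 — Series combination: Z_total = R + L = 10 + j5307 Ω = 5307∠89.9° Ω.
Step 4 — Power factor: PF = cos(φ) = Re(Z)/|Z| = 10/5307 = 0.001884.
Step 5 — Type: Im(Z) = 5307 ⇒ lagging (phase φ = 89.9°).

PF = 0.001884 (lagging, φ = 89.9°)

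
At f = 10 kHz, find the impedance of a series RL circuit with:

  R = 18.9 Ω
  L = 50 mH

Step 1 — Angular frequency: ω = 2π·f = 2π·1e+04 = 6.283e+04 rad/s.
Step 2 — Component impedances:
  R: Z = R = 18.9 Ω
  L: Z = jωL = j·6.283e+04·0.05 = 0 + j3142 Ω
Step 3 — Series combination: Z_total = R + L = 18.9 + j3142 Ω = 3142∠89.7° Ω.

Z = 18.9 + j3142 Ω = 3142∠89.7° Ω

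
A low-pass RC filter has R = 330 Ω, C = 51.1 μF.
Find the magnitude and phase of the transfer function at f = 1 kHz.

Step 1 — Angular frequency: ω = 2π·1000 = 6283 rad/s.
Step 2 — Transfer function: H(jω) = 1/(1 + jωRC).
Step 3 — Denominator: 1 + jωRC = 1 + j·6283·330·5.11e-05 = 1 + j106.
Step 4 — H = 8.907e-05 - j0.009437.
Step 5 — Magnitude: |H| = 0.009438 (-40.5 dB); phase: φ = -89.5°.

|H| = 0.009438 (-40.5 dB), φ = -89.5°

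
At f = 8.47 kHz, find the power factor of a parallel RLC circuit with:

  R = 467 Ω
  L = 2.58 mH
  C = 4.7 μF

Step 1 — Angular frequency: ω = 2π·f = 2π·8470 = 5.322e+04 rad/s.
Step 2 — Component impedances:
  R: Z = R = 467 Ω
  L: Z = jωL = j·5.322e+04·0.00258 = 0 + j137.3 Ω
  C: Z = 1/(jωC) = -j/(ω·C) = 0 - j3.998 Ω
Step 3 — Parallel combination: 1/Z_total = 1/R + 1/L + 1/C; Z_total = 0.03631 - j4.118 Ω = 4.118∠-89.5° Ω.
Step 4 — Power factor: PF = cos(φ) = Re(Z)/|Z| = 0.03631/4.118 = 0.008817.
Step 5 — Type: Im(Z) = -4.118 ⇒ leading (phase φ = -89.5°).

PF = 0.008817 (leading, φ = -89.5°)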